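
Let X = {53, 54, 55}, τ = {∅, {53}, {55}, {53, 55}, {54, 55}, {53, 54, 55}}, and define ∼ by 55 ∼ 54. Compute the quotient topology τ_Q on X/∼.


X/∼ = {[53], [54=55]}; |τ_Q| = 4.

Equivalence classes: [53], [54=55].
Quotient map π: X → X/∼ sends 53 ↦ [53], 54 ↦ [54=55], 55 ↦ [54=55].
For each subset V ⊆ X/∼, compute π^{-1}(V) ⊆ X and check whether π^{-1}(V) ∈ τ. V is open in τ_Q iff π^{-1}(V) ∈ τ.
  V = {}: π^{-1}(V) = ∅ ∈ τ ✓.
  V = {[53]}: π^{-1}(V) = {53} ∈ τ ✓.
  V = {[54=55]}: π^{-1}(V) = {54, 55} ∈ τ ✓.
  V = {[53], [54=55]}: π^{-1}(V) = {53, 54, 55} ∈ τ ✓.
Open sets in the quotient: τ_Q = {{}, {[53]}, {[54=55]}, {[53], [54=55]}} (4 elements).


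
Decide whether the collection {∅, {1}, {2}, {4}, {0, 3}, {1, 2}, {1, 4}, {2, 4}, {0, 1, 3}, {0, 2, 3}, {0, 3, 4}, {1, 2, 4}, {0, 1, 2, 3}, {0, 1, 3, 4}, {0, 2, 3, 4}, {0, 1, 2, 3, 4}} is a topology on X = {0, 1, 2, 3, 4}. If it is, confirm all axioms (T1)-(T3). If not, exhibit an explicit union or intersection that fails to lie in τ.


τ IS a topology on X.

Axiom (T1): ∅ ∈ τ? Yes; X ∈ τ? Yes.
Axiom (T2/T3): check pairwise unions and intersections of members of τ.
All pairwise intersections and unions checked — each lies in τ. Therefore τ satisfies (T1), (T2), (T3): it IS a topology on X.


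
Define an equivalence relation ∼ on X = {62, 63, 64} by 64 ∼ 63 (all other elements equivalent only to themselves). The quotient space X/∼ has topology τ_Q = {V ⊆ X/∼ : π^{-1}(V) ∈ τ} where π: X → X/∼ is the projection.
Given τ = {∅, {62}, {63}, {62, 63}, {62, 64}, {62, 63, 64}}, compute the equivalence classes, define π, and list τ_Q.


X/∼ = {[62], [63=64]}; |τ_Q| = 3.

Equivalence classes: [62], [63=64].
Quotient map π: X → X/∼ sends 62 ↦ [62], 63 ↦ [63=64], 64 ↦ [63=64].
For each subset V ⊆ X/∼, compute π^{-1}(V) ⊆ X and check whether π^{-1}(V) ∈ τ. V is open in τ_Q iff π^{-1}(V) ∈ τ.
  V = {}: π^{-1}(V) = ∅ ∈ τ ✓.
  V = {[62]}: π^{-1}(V) = {62} ∈ τ ✓.
  V = {[63=64]}: π^{-1}(V) = {63, 64} ∉ τ ✗.
  V = {[62], [63=64]}: π^{-1}(V) = {62, 63, 64} ∈ τ ✓.
Open sets in the quotient: τ_Q = {{}, {[62]}, {[62], [63=64]}} (3 elements).


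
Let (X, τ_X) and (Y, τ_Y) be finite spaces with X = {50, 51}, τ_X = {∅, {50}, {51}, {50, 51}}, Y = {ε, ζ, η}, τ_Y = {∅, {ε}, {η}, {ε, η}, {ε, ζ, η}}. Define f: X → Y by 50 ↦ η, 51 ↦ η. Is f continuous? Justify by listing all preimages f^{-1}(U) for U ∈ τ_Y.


f IS continuous.

Compute f^{-1}(U) for each U ∈ τ_Y:
  U = ∅: f^{-1}(U) = ∅ ∈ τ_X ✓.
  U = {ε}: f^{-1}(U) = ∅ ∈ τ_X ✓.
  U = {η}: f^{-1}(U) = {50, 51} ∈ τ_X ✓.
  U = {ε, η}: f^{-1}(U) = {50, 51} ∈ τ_X ✓.
  U = {ε, ζ, η}: f^{-1}(U) = {50, 51} ∈ τ_X ✓.
Every preimage lies in τ_X, so f IS continuous.


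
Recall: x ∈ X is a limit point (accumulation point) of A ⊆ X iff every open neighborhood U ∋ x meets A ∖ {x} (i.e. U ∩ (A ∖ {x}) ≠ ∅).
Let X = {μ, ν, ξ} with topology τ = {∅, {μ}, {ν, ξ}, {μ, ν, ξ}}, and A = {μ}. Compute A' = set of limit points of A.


A' = ∅

For each x ∈ X, list the open sets U ∈ τ with x ∈ U, then check whether U ∩ (A ∖ {x}) ≠ ∅ for every such U.
  x = μ: open {μ} ∋ x has {μ} ∩ (A ∖ {μ}) = ∅, so x is NOT a limit point.
  x = ν: open {ν, ξ} ∋ x has {ν, ξ} ∩ (A ∖ {ν}) = ∅, so x is NOT a limit point.
  x = ξ: open {ν, ξ} ∋ x has {ν, ξ} ∩ (A ∖ {ξ}) = ∅, so x is NOT a limit point.
Collecting: A' = ∅.


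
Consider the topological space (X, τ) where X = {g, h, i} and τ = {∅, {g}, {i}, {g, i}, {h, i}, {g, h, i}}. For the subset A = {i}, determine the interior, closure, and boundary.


int(A) = {i}, cl(A) = {h, i}, ∂A = {h}.

Closed sets in (X, τ) are complements of opens:
  closed(X, τ) = {∅, {g}, {h}, {g, h}, {h, i}, {g, h, i}}.
int(A) = ⋃ {U ∈ τ : U ⊆ A}. Opens contained in A: ∅, {i}.
Taking the union of these: int(A) = {i}.
cl(A) = ⋂ {C closed : A ⊆ C}. Closed sets containing A: {h, i}, {g, h, i}.
Intersecting these: cl(A) = {h, i}.
∂A = cl(A) ∖ int(A) = {h, i} ∖ {i} = {h}.


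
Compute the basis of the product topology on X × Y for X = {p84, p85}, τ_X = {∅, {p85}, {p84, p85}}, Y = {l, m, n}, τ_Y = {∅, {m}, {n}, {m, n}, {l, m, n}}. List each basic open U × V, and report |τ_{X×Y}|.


Basis B = {∅ × ∅, {p85} × {m}, {p85} × {n}, {p84, p85} × {m}, {p84, p85} × {n}, {p85} × {m, n}, {p85} × {l, m, n}, {p84, p85} × {m, n}, {p84, p85} × {l, m, n}}; |τ_{X×Y}| = 14.

Enumerate products U × V with U ∈ τ_X, V ∈ τ_Y (deduplicated):
  ∅ × ∅ = {} (∅)
  {p85} × {m} = {(p85,m)}
  {p85} × {n} = {(p85,n)}
  {p84, p85} × {m} = {(p84,m), (p85,m)}
  {p84, p85} × {n} = {(p84,n), (p85,n)}
  {p85} × {m, n} = {(p85,m), (p85,n)}
  {p85} × {l, m, n} = {(p85,l), (p85,m), (p85,n)}
  {p84, p85} × {m, n} = {(p84,m), (p84,n), (p85,m), (p85,n)}
  {p84, p85} × {l, m, n} = {(p84,l), (p84,m), (p84,n), (p85,l), (p85,m), (p85,n)}
These 9 distinct sets form the basis B.
Close under arbitrary unions to get τ_{X×Y}; counting gives |τ_{X×Y}| = 14.


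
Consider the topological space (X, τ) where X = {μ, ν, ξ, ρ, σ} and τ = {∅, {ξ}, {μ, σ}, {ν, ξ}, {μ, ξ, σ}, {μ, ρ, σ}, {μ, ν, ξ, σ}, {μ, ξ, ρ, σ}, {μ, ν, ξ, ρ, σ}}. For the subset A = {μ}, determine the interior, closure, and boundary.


int(A) = ∅, cl(A) = {μ, ρ, σ}, ∂A = {μ, ρ, σ}.

Closed sets in (X, τ) are complements of opens:
  closed(X, τ) = {∅, {ν}, {ρ}, {ν, ξ}, {ν, ρ}, {μ, ρ, σ}, {ν, ξ, ρ}, {μ, ν, ρ, σ}, {μ, ν, ξ, ρ, σ}}.
int(A) = ⋃ {U ∈ τ : U ⊆ A}. Opens contained in A: ∅.
Taking the union of these: int(A) = ∅.
cl(A) = ⋂ {C closed : A ⊆ C}. Closed sets containing A: {μ, ρ, σ}, {μ, ν, ρ, σ}, {μ, ν, ξ, ρ, σ}.
Intersecting these: cl(A) = {μ, ρ, σ}.
∂A = cl(A) ∖ int(A) = {μ, ρ, σ} ∖ ∅ = {μ, ρ, σ}.


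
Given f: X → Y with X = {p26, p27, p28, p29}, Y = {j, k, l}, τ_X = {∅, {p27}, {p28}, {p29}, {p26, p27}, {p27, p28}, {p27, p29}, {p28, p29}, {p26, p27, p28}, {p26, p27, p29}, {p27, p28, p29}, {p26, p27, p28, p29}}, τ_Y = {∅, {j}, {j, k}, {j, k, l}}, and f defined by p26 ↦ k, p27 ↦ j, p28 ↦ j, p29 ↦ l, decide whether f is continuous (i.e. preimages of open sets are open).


f IS continuous.

Compute f^{-1}(U) for each U ∈ τ_Y:
  U = ∅: f^{-1}(U) = ∅ ∈ τ_X ✓.
  U = {j}: f^{-1}(U) = {p27, p28} ∈ τ_X ✓.
  U = {j, k}: f^{-1}(U) = {p26, p27, p28} ∈ τ_X ✓.
  U = {j, k, l}: f^{-1}(U) = {p26, p27, p28, p29} ∈ τ_X ✓.
Every preimage lies in τ_X, so f IS continuous.


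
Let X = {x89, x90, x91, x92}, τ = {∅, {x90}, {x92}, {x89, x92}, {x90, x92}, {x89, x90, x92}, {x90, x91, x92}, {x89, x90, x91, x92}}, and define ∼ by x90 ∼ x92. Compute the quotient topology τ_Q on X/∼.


X/∼ = {[x89], [x90=x92], [x91]}; |τ_Q| = 5.

Equivalence classes: [x89], [x90=x92], [x91].
Quotient map π: X → X/∼ sends x89 ↦ [x89], x90 ↦ [x90=x92], x91 ↦ [x91], x92 ↦ [x90=x92].
For each subset V ⊆ X/∼, compute π^{-1}(V) ⊆ X and check whether π^{-1}(V) ∈ τ. V is open in τ_Q iff π^{-1}(V) ∈ τ.
  V = {}: π^{-1}(V) = ∅ ∈ τ ✓.
  V = {[x89]}: π^{-1}(V) = {x89} ∉ τ ✗.
  V = {[x90=x92]}: π^{-1}(V) = {x90, x92} ∈ τ ✓.
  V = {[x89], [x90=x92]}: π^{-1}(V) = {x89, x90, x92} ∈ τ ✓.
  V = {[x91]}: π^{-1}(V) = {x91} ∉ τ ✗.
  V = {[x89], [x91]}: π^{-1}(V) = {x89, x91} ∉ τ ✗.
  V = {[x90=x92], [x91]}: π^{-1}(V) = {x90, x91, x92} ∈ τ ✓.
  V = {[x89], [x90=x92], [x91]}: π^{-1}(V) = {x89, x90, x91, x92} ∈ τ ✓.
Open sets in the quotient: τ_Q = {{}, {[x90=x92]}, {[x89], [x90=x92]}, {[x90=x92], [x91]}, {[x89], [x90=x92], [x91]}} (5 elements).


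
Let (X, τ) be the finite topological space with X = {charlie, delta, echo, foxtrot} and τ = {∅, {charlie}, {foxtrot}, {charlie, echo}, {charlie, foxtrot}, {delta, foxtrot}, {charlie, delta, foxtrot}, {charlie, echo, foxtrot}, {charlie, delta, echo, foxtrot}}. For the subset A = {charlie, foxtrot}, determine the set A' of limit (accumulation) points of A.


A' = {delta, echo}

For each x ∈ X, list the open sets U ∈ τ with x ∈ U, then check whether U ∩ (A ∖ {x}) ≠ ∅ for every such U.
  x = charlie: open {charlie} ∋ x has {charlie} ∩ (A ∖ {charlie}) = ∅, so x is NOT a limit point.
  x = delta: opens ∋ x are {delta, foxtrot}, {charlie, delta, foxtrot}, {charlie, delta, echo, foxtrot}; each meets A ∖ {delta}, so x IS a limit point.
  x = echo: opens ∋ x are {charlie, echo}, {charlie, echo, foxtrot}, {charlie, delta, echo, foxtrot}; each meets A ∖ {echo}, so x IS a limit point.
  x = foxtrot: open {foxtrot} ∋ x has {foxtrot} ∩ (A ∖ {foxtrot}) = ∅, so x is NOT a limit point.
Collecting: A' = {delta, echo}.


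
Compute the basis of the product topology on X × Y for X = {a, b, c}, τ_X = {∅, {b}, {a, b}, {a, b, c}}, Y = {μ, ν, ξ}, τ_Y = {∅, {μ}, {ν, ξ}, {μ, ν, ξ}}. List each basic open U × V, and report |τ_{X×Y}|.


Basis B = {∅ × ∅, {b} × {μ}, {a, b} × {μ}, {b} × {ν, ξ}, {a, b, c} × {μ}, {b} × {μ, ν, ξ}, {a, b} × {ν, ξ}, {a, b} × {μ, ν, ξ}, {a, b, c} × {ν, ξ}, {a, b, c} × {μ, ν, ξ}}; |τ_{X×Y}| = 16.

Enumerate products U × V with U ∈ τ_X, V ∈ τ_Y (deduplicated):
  ∅ × ∅ = {} (∅)
  {b} × {μ} = {(b,μ)}
  {a, b} × {μ} = {(a,μ), (b,μ)}
  {b} × {ν, ξ} = {(b,ν), (b,ξ)}
  {a, b, c} × {μ} = {(a,μ), (b,μ), (c,μ)}
  {b} × {μ, ν, ξ} = {(b,μ), (b,ν), (b,ξ)}
  {a, b} × {ν, ξ} = {(a,ν), (a,ξ), (b,ν), (b,ξ)}
  {a, b} × {μ, ν, ξ} = {(a,μ), (a,ν), (a,ξ), (b,μ), (b,ν), (b,ξ)}
  {a, b, c} × {ν, ξ} = {(a,ν), (a,ξ), (b,ν), (b,ξ), (c,ν), (c,ξ)}
  {a, b, c} × {μ, ν, ξ} = {(a,μ), (a,ν), (a,ξ), (b,μ), (b,ν), (b,ξ), (c,μ), (c,ν), (c,ξ)}
These 10 distinct sets form the basis B.
Close under arbitrary unions to get τ_{X×Y}; counting gives |τ_{X×Y}| = 16.


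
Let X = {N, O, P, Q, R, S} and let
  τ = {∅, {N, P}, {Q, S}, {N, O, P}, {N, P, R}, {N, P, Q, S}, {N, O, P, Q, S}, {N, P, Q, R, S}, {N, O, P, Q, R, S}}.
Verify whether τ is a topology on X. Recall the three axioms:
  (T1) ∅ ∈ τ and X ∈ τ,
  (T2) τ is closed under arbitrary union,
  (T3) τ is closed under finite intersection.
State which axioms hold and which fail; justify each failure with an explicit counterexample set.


τ is NOT a topology on X.

Axiom (T1): ∅ ∈ τ? Yes; X ∈ τ? Yes.
Axiom (T2/T3): check pairwise unions and intersections of members of τ.
Counterexample for (T2): {N, O, P} ∪ {N, P, R} = {N, O, P, R} ∉ τ. Therefore τ is NOT a topology.


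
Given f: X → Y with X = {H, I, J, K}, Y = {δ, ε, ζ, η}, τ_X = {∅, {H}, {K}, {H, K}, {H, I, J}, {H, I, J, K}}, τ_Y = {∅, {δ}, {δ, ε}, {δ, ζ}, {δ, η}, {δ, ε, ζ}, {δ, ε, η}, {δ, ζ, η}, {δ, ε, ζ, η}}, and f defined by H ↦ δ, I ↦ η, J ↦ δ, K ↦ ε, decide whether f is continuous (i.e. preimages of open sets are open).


f is NOT continuous.

Compute f^{-1}(U) for each U ∈ τ_Y:
  U = ∅: f^{-1}(U) = ∅ ∈ τ_X ✓.
  U = {δ}: f^{-1}(U) = {H, J} ∉ τ_X ✗.
  U = {δ, ε}: f^{-1}(U) = {H, J, K} ∉ τ_X ✗.
  U = {δ, ζ}: f^{-1}(U) = {H, J} ∉ τ_X ✗.
  U = {δ, η}: f^{-1}(U) = {H, I, J} ∈ τ_X ✓.
  U = {δ, ε, ζ}: f^{-1}(U) = {H, J, K} ∉ τ_X ✗.
  U = {δ, ε, η}: f^{-1}(U) = {H, I, J, K} ∈ τ_X ✓.
  U = {δ, ζ, η}: f^{-1}(U) = {H, I, J} ∈ τ_X ✓.
  U = {δ, ε, ζ, η}: f^{-1}(U) = {H, I, J, K} ∈ τ_X ✓.
Found U = {δ} with f^{-1}(U) = {H, J} not in τ_X. Therefore f is NOT continuous.


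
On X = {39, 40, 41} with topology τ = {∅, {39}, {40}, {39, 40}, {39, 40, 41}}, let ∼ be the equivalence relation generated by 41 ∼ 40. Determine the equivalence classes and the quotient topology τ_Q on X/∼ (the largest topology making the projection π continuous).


X/∼ = {[39], [40=41]}; |τ_Q| = 3.

Equivalence classes: [39], [40=41].
Quotient map π: X → X/∼ sends 39 ↦ [39], 40 ↦ [40=41], 41 ↦ [40=41].
For each subset V ⊆ X/∼, compute π^{-1}(V) ⊆ X and check whether π^{-1}(V) ∈ τ. V is open in τ_Q iff π^{-1}(V) ∈ τ.
  V = {}: π^{-1}(V) = ∅ ∈ τ ✓.
  V = {[39]}: π^{-1}(V) = {39} ∈ τ ✓.
  V = {[40=41]}: π^{-1}(V) = {40, 41} ∉ τ ✗.
  V = {[39], [40=41]}: π^{-1}(V) = {39, 40, 41} ∈ τ ✓.
Open sets in the quotient: τ_Q = {{}, {[39]}, {[39], [40=41]}} (3 elements).


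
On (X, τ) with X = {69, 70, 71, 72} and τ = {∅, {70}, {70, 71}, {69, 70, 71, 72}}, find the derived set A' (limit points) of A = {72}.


A' = {69}

For each x ∈ X, list the open sets U ∈ τ with x ∈ U, then check whether U ∩ (A ∖ {x}) ≠ ∅ for every such U.
  x = 69: opens ∋ x are {69, 70, 71, 72}; each meets A ∖ {69}, so x IS a limit point.
  x = 70: open {70} ∋ x has {70} ∩ (A ∖ {70}) = ∅, so x is NOT a limit point.
  x = 71: open {70, 71} ∋ x has {70, 71} ∩ (A ∖ {71}) = ∅, so x is NOT a limit point.
  x = 72: open {69, 70, 71, 72} ∋ x has {69, 70, 71, 72} ∩ (A ∖ {72}) = ∅, so x is NOT a limit point.
Collecting: A' = {69}.


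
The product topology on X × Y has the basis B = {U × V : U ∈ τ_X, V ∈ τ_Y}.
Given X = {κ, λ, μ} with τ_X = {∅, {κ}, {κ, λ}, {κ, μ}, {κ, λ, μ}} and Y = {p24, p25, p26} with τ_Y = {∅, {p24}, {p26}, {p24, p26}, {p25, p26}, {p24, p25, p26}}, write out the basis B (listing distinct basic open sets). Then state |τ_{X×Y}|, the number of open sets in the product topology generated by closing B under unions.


Basis B = {∅ × ∅, {κ} × {p24}, {κ} × {p26}, {κ} × {p24, p26}, {κ, λ} × {p24}, {κ, μ} × {p24}, {κ} × {p25, p26}, {κ, λ} × {p26}, {κ, μ} × {p26}, {κ} × {p24, p25, p26}, {κ, λ, μ} × {p24}, {κ, λ, μ} × {p26}, {κ, λ} × {p24, p26}, {κ, μ} × {p24, p26}, {κ, λ} × {p25, p26}, {κ, μ} × {p25, p26}, {κ, λ} × {p24, p25, p26}, {κ, μ} × {p24, p25, p26}, {κ, λ, μ} × {p24, p26}, {κ, λ, μ} × {p25, p26}, {κ, λ, μ} × {p24, p25, p26}}; |τ_{X×Y}| = 70.

Enumerate products U × V with U ∈ τ_X, V ∈ τ_Y (deduplicated):
  ∅ × ∅ = {} (∅)
  {κ} × {p24} = {(κ,p24)}
  {κ} × {p26} = {(κ,p26)}
  {κ} × {p24, p26} = {(κ,p24), (κ,p26)}
  {κ, λ} × {p24} = {(κ,p24), (λ,p24)}
  {κ, μ} × {p24} = {(κ,p24), (μ,p24)}
  {κ} × {p25, p26} = {(κ,p25), (κ,p26)}
  {κ, λ} × {p26} = {(κ,p26), (λ,p26)}
  {κ, μ} × {p26} = {(κ,p26), (μ,p26)}
  {κ} × {p24, p25, p26} = {(κ,p24), (κ,p25), (κ,p26)}
  {κ, λ, μ} × {p24} = {(κ,p24), (λ,p24), (μ,p24)}
  {κ, λ, μ} × {p26} = {(κ,p26), (λ,p26), (μ,p26)}
  {κ, λ} × {p24, p26} = {(κ,p24), (κ,p26), (λ,p24), (λ,p26)}
  {κ, μ} × {p24, p26} = {(κ,p24), (κ,p26), (μ,p24), (μ,p26)}
  {κ, λ} × {p25, p26} = {(κ,p25), (κ,p26), (λ,p25), (λ,p26)}
  {κ, μ} × {p25, p26} = {(κ,p25), (κ,p26), (μ,p25), (μ,p26)}
  {κ, λ} × {p24, p25, p26} = {(κ,p24), (κ,p25), (κ,p26), (λ,p24), (λ,p25), (λ,p26)}
  {κ, μ} × {p24, p25, p26} = {(κ,p24), (κ,p25), (κ,p26), (μ,p24), (μ,p25), (μ,p26)}
  {κ, λ, μ} × {p24, p26} = {(κ,p24), (κ,p26), (λ,p24), (λ,p26), (μ,p24), (μ,p26)}
  {κ, λ, μ} × {p25, p26} = {(κ,p25), (κ,p26), (λ,p25), (λ,p26), (μ,p25), (μ,p26)}
  {κ, λ, μ} × {p24, p25, p26} = {(κ,p24), (κ,p25), (κ,p26), (λ,p24), (λ,p25), (λ,p26), (μ,p24), (μ,p25), (μ,p26)}
These 21 distinct sets form the basis B.
Close under arbitrary unions to get τ_{X×Y}; counting gives |τ_{X×Y}| = 70.


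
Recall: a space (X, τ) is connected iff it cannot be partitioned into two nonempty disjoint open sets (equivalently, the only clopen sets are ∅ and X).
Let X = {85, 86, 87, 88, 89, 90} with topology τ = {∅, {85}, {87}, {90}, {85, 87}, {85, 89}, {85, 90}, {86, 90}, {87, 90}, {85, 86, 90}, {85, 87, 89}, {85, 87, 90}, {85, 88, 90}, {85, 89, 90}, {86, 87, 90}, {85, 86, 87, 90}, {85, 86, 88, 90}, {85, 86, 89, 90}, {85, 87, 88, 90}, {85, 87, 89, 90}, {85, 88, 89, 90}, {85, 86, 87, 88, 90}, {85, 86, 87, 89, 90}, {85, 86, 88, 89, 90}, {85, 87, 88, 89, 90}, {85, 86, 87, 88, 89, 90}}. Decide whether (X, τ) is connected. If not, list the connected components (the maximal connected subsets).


(X, τ) is disconnected; components = [{87}, {85, 86, 88, 89, 90}].

Find clopen sets (U ∈ τ with X ∖ U ∈ τ):
  U = ∅, X ∖ U = {85, 86, 87, 88, 89, 90} — both open, so U is clopen.
  U = {87}, X ∖ U = {85, 86, 88, 89, 90} — both open, so U is clopen.
  U = {85, 86, 88, 89, 90}, X ∖ U = {87} — both open, so U is clopen.
  U = {85, 86, 87, 88, 89, 90}, X ∖ U = ∅ — both open, so U is clopen.
Nontrivial clopen(s) exist: e.g. {85, 86, 88, 89, 90}. So (X, τ) is disconnected.
Compute connected components by grouping points that agree on all clopens:
  component: {87}
  component: {85, 86, 88, 89, 90}


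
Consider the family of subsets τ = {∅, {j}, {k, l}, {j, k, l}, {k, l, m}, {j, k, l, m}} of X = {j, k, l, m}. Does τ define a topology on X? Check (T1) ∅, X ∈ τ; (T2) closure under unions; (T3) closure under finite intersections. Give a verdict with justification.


τ IS a topology on X.

Axiom (T1): ∅ ∈ τ? Yes; X ∈ τ? Yes.
Axiom (T2/T3): check pairwise unions and intersections of members of τ.
All pairwise intersections and unions checked — each lies in τ. Therefore τ satisfies (T1), (T2), (T3): it IS a topology on X.


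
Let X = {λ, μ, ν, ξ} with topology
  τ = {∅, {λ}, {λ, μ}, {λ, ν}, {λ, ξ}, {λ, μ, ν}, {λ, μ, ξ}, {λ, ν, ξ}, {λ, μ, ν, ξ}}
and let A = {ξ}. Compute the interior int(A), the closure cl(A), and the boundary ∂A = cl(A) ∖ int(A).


int(A) = ∅, cl(A) = {ξ}, ∂A = {ξ}.

Closed sets in (X, τ) are complements of opens:
  closed(X, τ) = {∅, {μ}, {ν}, {ξ}, {μ, ν}, {μ, ξ}, {ν, ξ}, {μ, ν, ξ}, {λ, μ, ν, ξ}}.
int(A) = ⋃ {U ∈ τ : U ⊆ A}. Opens contained in A: ∅.
Taking the union of these: int(A) = ∅.
cl(A) = ⋂ {C closed : A ⊆ C}. Closed sets containing A: {ξ}, {μ, ξ}, {ν, ξ}, {μ, ν, ξ}, {λ, μ, ν, ξ}.
Intersecting these: cl(A) = {ξ}.
∂A = cl(A) ∖ int(A) = {ξ} ∖ ∅ = {ξ}.


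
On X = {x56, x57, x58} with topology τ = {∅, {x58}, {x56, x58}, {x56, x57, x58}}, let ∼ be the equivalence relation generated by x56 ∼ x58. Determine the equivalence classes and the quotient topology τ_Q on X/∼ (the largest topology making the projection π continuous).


X/∼ = {[x56=x58], [x57]}; |τ_Q| = 3.

Equivalence classes: [x56=x58], [x57].
Quotient map π: X → X/∼ sends x56 ↦ [x56=x58], x57 ↦ [x57], x58 ↦ [x56=x58].
For each subset V ⊆ X/∼, compute π^{-1}(V) ⊆ X and check whether π^{-1}(V) ∈ τ. V is open in τ_Q iff π^{-1}(V) ∈ τ.
  V = {}: π^{-1}(V) = ∅ ∈ τ ✓.
  V = {[x56=x58]}: π^{-1}(V) = {x56, x58} ∈ τ ✓.
  V = {[x57]}: π^{-1}(V) = {x57} ∉ τ ✗.
  V = {[x56=x58], [x57]}: π^{-1}(V) = {x56, x57, x58} ∈ τ ✓.
Open sets in the quotient: τ_Q = {{}, {[x56=x58]}, {[x56=x58], [x57]}} (3 elements).


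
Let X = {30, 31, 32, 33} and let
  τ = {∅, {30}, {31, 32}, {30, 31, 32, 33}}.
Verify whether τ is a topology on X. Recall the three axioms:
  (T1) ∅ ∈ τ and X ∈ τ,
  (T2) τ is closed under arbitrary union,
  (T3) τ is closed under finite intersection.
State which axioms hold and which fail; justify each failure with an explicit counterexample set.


τ is NOT a topology on X.

Axiom (T1): ∅ ∈ τ? Yes; X ∈ τ? Yes.
Axiom (T2/T3): check pairwise unions and intersections of members of τ.
Counterexample for (T2): {30} ∪ {31, 32} = {30, 31, 32} ∉ τ. Therefore τ is NOT a topology.


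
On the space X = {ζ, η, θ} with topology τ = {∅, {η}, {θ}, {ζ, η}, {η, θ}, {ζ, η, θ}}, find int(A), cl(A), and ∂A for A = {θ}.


int(A) = {θ}, cl(A) = {θ}, ∂A = ∅.

Closed sets in (X, τ) are complements of opens:
  closed(X, τ) = {∅, {ζ}, {θ}, {ζ, η}, {ζ, θ}, {ζ, η, θ}}.
int(A) = ⋃ {U ∈ τ : U ⊆ A}. Opens contained in A: ∅, {θ}.
Taking the union of these: int(A) = {θ}.
cl(A) = ⋂ {C closed : A ⊆ C}. Closed sets containing A: {θ}, {ζ, θ}, {ζ, η, θ}.
Intersecting these: cl(A) = {θ}.
∂A = cl(A) ∖ int(A) = {θ} ∖ {θ} = ∅.


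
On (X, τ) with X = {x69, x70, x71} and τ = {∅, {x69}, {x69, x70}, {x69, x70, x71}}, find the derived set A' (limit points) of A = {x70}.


A' = {x71}

For each x ∈ X, list the open sets U ∈ τ with x ∈ U, then check whether U ∩ (A ∖ {x}) ≠ ∅ for every such U.
  x = x69: open {x69} ∋ x has {x69} ∩ (A ∖ {x69}) = ∅, so x is NOT a limit point.
  x = x70: open {x69, x70} ∋ x has {x69, x70} ∩ (A ∖ {x70}) = ∅, so x is NOT a limit point.
  x = x71: opens ∋ x are {x69, x70, x71}; each meets A ∖ {x71}, so x IS a limit point.
Collecting: A' = {x71}.


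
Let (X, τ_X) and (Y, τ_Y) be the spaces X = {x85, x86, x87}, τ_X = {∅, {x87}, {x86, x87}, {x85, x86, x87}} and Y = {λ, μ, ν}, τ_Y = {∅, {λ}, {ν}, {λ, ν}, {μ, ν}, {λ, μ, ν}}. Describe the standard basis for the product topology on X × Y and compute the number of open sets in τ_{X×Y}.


Basis B = {∅ × ∅, {x87} × {λ}, {x87} × {ν}, {x86, x87} × {λ}, {x86, x87} × {ν}, {x87} × {λ, ν}, {x87} × {μ, ν}, {x85, x86, x87} × {λ}, {x85, x86, x87} × {ν}, {x87} × {λ, μ, ν}, {x86, x87} × {λ, ν}, {x86, x87} × {μ, ν}, {x85, x86, x87} × {λ, ν}, {x85, x86, x87} × {μ, ν}, {x86, x87} × {λ, μ, ν}, {x85, x86, x87} × {λ, μ, ν}}; |τ_{X×Y}| = 40.

Enumerate products U × V with U ∈ τ_X, V ∈ τ_Y (deduplicated):
  ∅ × ∅ = {} (∅)
  {x87} × {λ} = {(x87,λ)}
  {x87} × {ν} = {(x87,ν)}
  {x86, x87} × {λ} = {(x86,λ), (x87,λ)}
  {x86, x87} × {ν} = {(x86,ν), (x87,ν)}
  {x87} × {λ, ν} = {(x87,λ), (x87,ν)}
  {x87} × {μ, ν} = {(x87,μ), (x87,ν)}
  {x85, x86, x87} × {λ} = {(x85,λ), (x86,λ), (x87,λ)}
  {x85, x86, x87} × {ν} = {(x85,ν), (x86,ν), (x87,ν)}
  {x87} × {λ, μ, ν} = {(x87,λ), (x87,μ), (x87,ν)}
  {x86, x87} × {λ, ν} = {(x86,λ), (x86,ν), (x87,λ), (x87,ν)}
  {x86, x87} × {μ, ν} = {(x86,μ), (x86,ν), (x87,μ), (x87,ν)}
  {x85, x86, x87} × {λ, ν} = {(x85,λ), (x85,ν), (x86,λ), (x86,ν), (x87,λ), (x87,ν)}
  {x85, x86, x87} × {μ, ν} = {(x85,μ), (x85,ν), (x86,μ), (x86,ν), (x87,μ), (x87,ν)}
  {x86, x87} × {λ, μ, ν} = {(x86,λ), (x86,μ), (x86,ν), (x87,λ), (x87,μ), (x87,ν)}
  {x85, x86, x87} × {λ, μ, ν} = {(x85,λ), (x85,μ), (x85,ν), (x86,λ), (x86,μ), (x86,ν), (x87,λ), (x87,μ), (x87,ν)}
These 16 distinct sets form the basis B.
Close under arbitrary unions to get τ_{X×Y}; counting gives |τ_{X×Y}| = 40.


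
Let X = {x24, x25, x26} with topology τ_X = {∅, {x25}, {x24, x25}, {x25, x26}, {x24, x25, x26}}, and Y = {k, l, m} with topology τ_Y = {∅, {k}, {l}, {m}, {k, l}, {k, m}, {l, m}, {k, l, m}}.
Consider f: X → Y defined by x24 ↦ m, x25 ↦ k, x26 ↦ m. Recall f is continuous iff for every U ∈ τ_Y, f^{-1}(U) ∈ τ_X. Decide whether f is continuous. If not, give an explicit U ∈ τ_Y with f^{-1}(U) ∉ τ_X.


f is NOT continuous.

Compute f^{-1}(U) for each U ∈ τ_Y:
  U = ∅: f^{-1}(U) = ∅ ∈ τ_X ✓.
  U = {k}: f^{-1}(U) = {x25} ∈ τ_X ✓.
  U = {l}: f^{-1}(U) = ∅ ∈ τ_X ✓.
  U = {m}: f^{-1}(U) = {x24, x26} ∉ τ_X ✗.
  U = {k, l}: f^{-1}(U) = {x25} ∈ τ_X ✓.
  U = {k, m}: f^{-1}(U) = {x24, x25, x26} ∈ τ_X ✓.
  U = {l, m}: f^{-1}(U) = {x24, x26} ∉ τ_X ✗.
  U = {k, l, m}: f^{-1}(U) = {x24, x25, x26} ∈ τ_X ✓.
Found U = {m} with f^{-1}(U) = {x24, x26} not in τ_X. Therefore f is NOT continuous.


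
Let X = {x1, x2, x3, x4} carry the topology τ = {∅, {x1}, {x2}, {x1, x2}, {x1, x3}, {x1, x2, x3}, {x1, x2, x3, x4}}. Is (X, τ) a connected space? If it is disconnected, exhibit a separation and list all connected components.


(X, τ) is connected.

Find clopen sets (U ∈ τ with X ∖ U ∈ τ):
  U = ∅, X ∖ U = {x1, x2, x3, x4} — both open, so U is clopen.
  U = {x1, x2, x3, x4}, X ∖ U = ∅ — both open, so U is clopen.
Only trivial clopens (∅ and X) exist, so (X, τ) is connected.
Compute connected components by grouping points that agree on all clopens:
  component: {x1, x2, x3, x4}


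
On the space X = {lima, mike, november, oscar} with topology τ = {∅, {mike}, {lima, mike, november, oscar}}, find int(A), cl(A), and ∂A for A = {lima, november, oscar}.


int(A) = ∅, cl(A) = {lima, november, oscar}, ∂A = {lima, november, oscar}.

Closed sets in (X, τ) are complements of opens:
  closed(X, τ) = {∅, {lima, november, oscar}, {lima, mike, november, oscar}}.
int(A) = ⋃ {U ∈ τ : U ⊆ A}. Opens contained in A: ∅.
Taking the union of these: int(A) = ∅.
cl(A) = ⋂ {C closed : A ⊆ C}. Closed sets containing A: {lima, november, oscar}, {lima, mike, november, oscar}.
Intersecting these: cl(A) = {lima, november, oscar}.
∂A = cl(A) ∖ int(A) = {lima, november, oscar} ∖ ∅ = {lima, november, oscar}.


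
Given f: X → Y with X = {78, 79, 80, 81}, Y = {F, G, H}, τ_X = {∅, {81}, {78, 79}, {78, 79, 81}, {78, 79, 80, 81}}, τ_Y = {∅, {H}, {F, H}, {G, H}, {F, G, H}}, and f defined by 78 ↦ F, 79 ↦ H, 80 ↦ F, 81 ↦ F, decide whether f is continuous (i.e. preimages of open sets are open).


f is NOT continuous.

Compute f^{-1}(U) for each U ∈ τ_Y:
  U = ∅: f^{-1}(U) = ∅ ∈ τ_X ✓.
  U = {H}: f^{-1}(U) = {79} ∉ τ_X ✗.
  U = {F, H}: f^{-1}(U) = {78, 79, 80, 81} ∈ τ_X ✓.
  U = {G, H}: f^{-1}(U) = {79} ∉ τ_X ✗.
  U = {F, G, H}: f^{-1}(U) = {78, 79, 80, 81} ∈ τ_X ✓.
Found U = {H} with f^{-1}(U) = {79} not in τ_X. Therefore f is NOT continuous.


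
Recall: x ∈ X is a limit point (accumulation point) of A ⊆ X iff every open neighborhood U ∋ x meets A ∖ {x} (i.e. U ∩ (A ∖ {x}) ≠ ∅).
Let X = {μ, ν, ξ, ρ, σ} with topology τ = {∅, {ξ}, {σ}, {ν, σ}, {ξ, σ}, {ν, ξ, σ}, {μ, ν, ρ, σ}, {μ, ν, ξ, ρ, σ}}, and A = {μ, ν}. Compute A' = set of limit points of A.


A' = {μ, ρ}

For each x ∈ X, list the open sets U ∈ τ with x ∈ U, then check whether U ∩ (A ∖ {x}) ≠ ∅ for every such U.
  x = μ: opens ∋ x are {μ, ν, ρ, σ}, {μ, ν, ξ, ρ, σ}; each meets A ∖ {μ}, so x IS a limit point.
  x = ν: open {ν, σ} ∋ x has {ν, σ} ∩ (A ∖ {ν}) = ∅, so x is NOT a limit point.
  x = ξ: open {ξ} ∋ x has {ξ} ∩ (A ∖ {ξ}) = ∅, so x is NOT a limit point.
  x = ρ: opens ∋ x are {μ, ν, ρ, σ}, {μ, ν, ξ, ρ, σ}; each meets A ∖ {ρ}, so x IS a limit point.
  x = σ: open {σ} ∋ x has {σ} ∩ (A ∖ {σ}) = ∅, so x is NOT a limit point.
Collecting: A' = {μ, ρ}.


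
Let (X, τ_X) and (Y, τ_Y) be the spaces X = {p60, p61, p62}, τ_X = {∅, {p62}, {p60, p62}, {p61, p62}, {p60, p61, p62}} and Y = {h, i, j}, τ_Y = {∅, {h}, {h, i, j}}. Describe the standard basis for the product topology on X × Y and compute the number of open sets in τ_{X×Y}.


Basis B = {∅ × ∅, {p62} × {h}, {p60, p62} × {h}, {p61, p62} × {h}, {p60, p61, p62} × {h}, {p62} × {h, i, j}, {p60, p62} × {h, i, j}, {p61, p62} × {h, i, j}, {p60, p61, p62} × {h, i, j}}; |τ_{X×Y}| = 14.

Enumerate products U × V with U ∈ τ_X, V ∈ τ_Y (deduplicated):
  ∅ × ∅ = {} (∅)
  {p62} × {h} = {(p62,h)}
  {p60, p62} × {h} = {(p60,h), (p62,h)}
  {p61, p62} × {h} = {(p61,h), (p62,h)}
  {p60, p61, p62} × {h} = {(p60,h), (p61,h), (p62,h)}
  {p62} × {h, i, j} = {(p62,h), (p62,i), (p62,j)}
  {p60, p62} × {h, i, j} = {(p60,h), (p60,i), (p60,j), (p62,h), (p62,i), (p62,j)}
  {p61, p62} × {h, i, j} = {(p61,h), (p61,i), (p61,j), (p62,h), (p62,i), (p62,j)}
  {p60, p61, p62} × {h, i, j} = {(p60,h), (p60,i), (p60,j), (p61,h), (p61,i), (p61,j), (p62,h), (p62,i), (p62,j)}
These 9 distinct sets form the basis B.
Close under arbitrary unions to get τ_{X×Y}; counting gives |τ_{X×Y}| = 14.


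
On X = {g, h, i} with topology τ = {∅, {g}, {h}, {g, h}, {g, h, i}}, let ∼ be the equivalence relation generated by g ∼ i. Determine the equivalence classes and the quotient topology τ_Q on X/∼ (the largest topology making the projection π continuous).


X/∼ = {[g=i], [h]}; |τ_Q| = 3.

Equivalence classes: [g=i], [h].
Quotient map π: X → X/∼ sends g ↦ [g=i], h ↦ [h], i ↦ [g=i].
For each subset V ⊆ X/∼, compute π^{-1}(V) ⊆ X and check whether π^{-1}(V) ∈ τ. V is open in τ_Q iff π^{-1}(V) ∈ τ.
  V = {}: π^{-1}(V) = ∅ ∈ τ ✓.
  V = {[g=i]}: π^{-1}(V) = {g, i} ∉ τ ✗.
  V = {[h]}: π^{-1}(V) = {h} ∈ τ ✓.
  V = {[g=i], [h]}: π^{-1}(V) = {g, h, i} ∈ τ ✓.
Open sets in the quotient: τ_Q = {{}, {[h]}, {[g=i], [h]}} (3 elements).


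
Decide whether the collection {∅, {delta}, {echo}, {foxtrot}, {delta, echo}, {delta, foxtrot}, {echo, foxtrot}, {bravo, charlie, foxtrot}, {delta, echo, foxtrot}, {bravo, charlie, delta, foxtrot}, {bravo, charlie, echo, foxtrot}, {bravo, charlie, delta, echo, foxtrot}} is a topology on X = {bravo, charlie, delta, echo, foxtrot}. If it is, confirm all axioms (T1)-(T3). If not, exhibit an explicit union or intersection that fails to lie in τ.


τ IS a topology on X.

Axiom (T1): ∅ ∈ τ? Yes; X ∈ τ? Yes.
Axiom (T2/T3): check pairwise unions and intersections of members of τ.
All pairwise intersections and unions checked — each lies in τ. Therefore τ satisfies (T1), (T2), (T3): it IS a topology on X.


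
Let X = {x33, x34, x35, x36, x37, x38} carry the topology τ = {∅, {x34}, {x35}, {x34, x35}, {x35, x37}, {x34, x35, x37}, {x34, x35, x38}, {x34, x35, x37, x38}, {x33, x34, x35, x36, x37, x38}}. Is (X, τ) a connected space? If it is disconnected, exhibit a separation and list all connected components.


(X, τ) is connected.

Find clopen sets (U ∈ τ with X ∖ U ∈ τ):
  U = ∅, X ∖ U = {x33, x34, x35, x36, x37, x38} — both open, so U is clopen.
  U = {x33, x34, x35, x36, x37, x38}, X ∖ U = ∅ — both open, so U is clopen.
Only trivial clopens (∅ and X) exist, so (X, τ) is connected.
Compute connected components by grouping points that agree on all clopens:
  component: {x33, x34, x35, x36, x37, x38}


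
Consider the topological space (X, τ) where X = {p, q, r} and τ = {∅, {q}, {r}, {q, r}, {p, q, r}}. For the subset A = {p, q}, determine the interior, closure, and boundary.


int(A) = {q}, cl(A) = {p, q}, ∂A = {p}.

Closed sets in (X, τ) are complements of opens:
  closed(X, τ) = {∅, {p}, {p, q}, {p, r}, {p, q, r}}.
int(A) = ⋃ {U ∈ τ : U ⊆ A}. Opens contained in A: ∅, {q}.
Taking the union of these: int(A) = {q}.
cl(A) = ⋂ {C closed : A ⊆ C}. Closed sets containing A: {p, q}, {p, q, r}.
Intersecting these: cl(A) = {p, q}.
∂A = cl(A) ∖ int(A) = {p, q} ∖ {q} = {p}.


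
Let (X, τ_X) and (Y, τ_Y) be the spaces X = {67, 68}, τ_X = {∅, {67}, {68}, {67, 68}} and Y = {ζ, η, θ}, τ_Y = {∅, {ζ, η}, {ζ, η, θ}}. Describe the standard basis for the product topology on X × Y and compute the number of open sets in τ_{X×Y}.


Basis B = {∅ × ∅, {67} × {ζ, η}, {68} × {ζ, η}, {67} × {ζ, η, θ}, {68} × {ζ, η, θ}, {67, 68} × {ζ, η}, {67, 68} × {ζ, η, θ}}; |τ_{X×Y}| = 9.

Enumerate products U × V with U ∈ τ_X, V ∈ τ_Y (deduplicated):
  ∅ × ∅ = {} (∅)
  {67} × {ζ, η} = {(67,ζ), (67,η)}
  {68} × {ζ, η} = {(68,ζ), (68,η)}
  {67} × {ζ, η, θ} = {(67,ζ), (67,η), (67,θ)}
  {68} × {ζ, η, θ} = {(68,ζ), (68,η), (68,θ)}
  {67, 68} × {ζ, η} = {(67,ζ), (67,η), (68,ζ), (68,η)}
  {67, 68} × {ζ, η, θ} = {(67,ζ), (67,η), (67,θ), (68,ζ), (68,η), (68,θ)}
These 7 distinct sets form the basis B.
Close under arbitrary unions to get τ_{X×Y}; counting gives |τ_{X×Y}| = 9.


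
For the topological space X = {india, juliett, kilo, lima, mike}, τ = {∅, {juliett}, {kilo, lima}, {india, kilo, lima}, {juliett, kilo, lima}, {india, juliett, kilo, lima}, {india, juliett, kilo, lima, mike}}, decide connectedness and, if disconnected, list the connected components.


(X, τ) is connected.

Find clopen sets (U ∈ τ with X ∖ U ∈ τ):
  U = ∅, X ∖ U = {india, juliett, kilo, lima, mike} — both open, so U is clopen.
  U = {india, juliett, kilo, lima, mike}, X ∖ U = ∅ — both open, so U is clopen.
Only trivial clopens (∅ and X) exist, so (X, τ) is connected.
Compute connected components by grouping points that agree on all clopens:
  component: {india, juliett, kilo, lima, mike}


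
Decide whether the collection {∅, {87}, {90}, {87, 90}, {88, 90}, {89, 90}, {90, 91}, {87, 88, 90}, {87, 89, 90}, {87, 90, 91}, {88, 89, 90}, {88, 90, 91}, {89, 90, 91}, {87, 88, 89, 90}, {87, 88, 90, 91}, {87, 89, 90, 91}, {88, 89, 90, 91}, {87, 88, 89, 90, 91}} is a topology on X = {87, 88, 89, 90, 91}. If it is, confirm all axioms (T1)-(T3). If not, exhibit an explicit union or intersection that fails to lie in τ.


τ IS a topology on X.

Axiom (T1): ∅ ∈ τ? Yes; X ∈ τ? Yes.
Axiom (T2/T3): check pairwise unions and intersections of members of τ.
All pairwise intersections and unions checked — each lies in τ. Therefore τ satisfies (T1), (T2), (T3): it IS a topology on X.


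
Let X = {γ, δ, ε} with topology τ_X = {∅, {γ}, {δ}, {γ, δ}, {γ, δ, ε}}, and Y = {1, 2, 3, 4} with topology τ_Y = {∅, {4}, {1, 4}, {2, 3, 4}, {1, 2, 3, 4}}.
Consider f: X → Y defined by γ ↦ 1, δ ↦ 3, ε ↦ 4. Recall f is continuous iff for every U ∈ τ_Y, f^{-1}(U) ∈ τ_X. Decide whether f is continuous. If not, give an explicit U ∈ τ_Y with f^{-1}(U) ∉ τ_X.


f is NOT continuous.

Compute f^{-1}(U) for each U ∈ τ_Y:
  U = ∅: f^{-1}(U) = ∅ ∈ τ_X ✓.
  U = {4}: f^{-1}(U) = {ε} ∉ τ_X ✗.
  U = {1, 4}: f^{-1}(U) = {γ, ε} ∉ τ_X ✗.
  U = {2, 3, 4}: f^{-1}(U) = {δ, ε} ∉ τ_X ✗.
  U = {1, 2, 3, 4}: f^{-1}(U) = {γ, δ, ε} ∈ τ_X ✓.
Found U = {4} with f^{-1}(U) = {ε} not in τ_X. Therefore f is NOT continuous.


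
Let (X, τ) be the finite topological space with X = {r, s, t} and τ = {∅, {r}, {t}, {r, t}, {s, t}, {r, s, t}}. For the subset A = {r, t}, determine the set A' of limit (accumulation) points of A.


A' = {s}

For each x ∈ X, list the open sets U ∈ τ with x ∈ U, then check whether U ∩ (A ∖ {x}) ≠ ∅ for every such U.
  x = r: open {r} ∋ x has {r} ∩ (A ∖ {r}) = ∅, so x is NOT a limit point.
  x = s: opens ∋ x are {s, t}, {r, s, t}; each meets A ∖ {s}, so x IS a limit point.
  x = t: open {t} ∋ x has {t} ∩ (A ∖ {t}) = ∅, so x is NOT a limit point.
Collecting: A' = {s}.


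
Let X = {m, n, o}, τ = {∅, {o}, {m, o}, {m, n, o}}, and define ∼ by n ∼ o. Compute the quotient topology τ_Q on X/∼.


X/∼ = {[m], [n=o]}; |τ_Q| = 2.

Equivalence classes: [m], [n=o].
Quotient map π: X → X/∼ sends m ↦ [m], n ↦ [n=o], o ↦ [n=o].
For each subset V ⊆ X/∼, compute π^{-1}(V) ⊆ X and check whether π^{-1}(V) ∈ τ. V is open in τ_Q iff π^{-1}(V) ∈ τ.
  V = {}: π^{-1}(V) = ∅ ∈ τ ✓.
  V = {[m]}: π^{-1}(V) = {m} ∉ τ ✗.
  V = {[n=o]}: π^{-1}(V) = {n, o} ∉ τ ✗.
  V = {[m], [n=o]}: π^{-1}(V) = {m, n, o} ∈ τ ✓.
Open sets in the quotient: τ_Q = {{}, {[m], [n=o]}} (2 elements).


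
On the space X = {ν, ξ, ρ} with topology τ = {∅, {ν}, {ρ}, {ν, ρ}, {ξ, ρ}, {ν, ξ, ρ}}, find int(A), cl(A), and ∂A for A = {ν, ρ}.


int(A) = {ν, ρ}, cl(A) = {ν, ξ, ρ}, ∂A = {ξ}.

Closed sets in (X, τ) are complements of opens:
  closed(X, τ) = {∅, {ν}, {ξ}, {ν, ξ}, {ξ, ρ}, {ν, ξ, ρ}}.
int(A) = ⋃ {U ∈ τ : U ⊆ A}. Opens contained in A: ∅, {ν}, {ρ}, {ν, ρ}.
Taking the union of these: int(A) = {ν, ρ}.
cl(A) = ⋂ {C closed : A ⊆ C}. Closed sets containing A: {ν, ξ, ρ}.
Intersecting these: cl(A) = {ν, ξ, ρ}.
∂A = cl(A) ∖ int(A) = {ν, ξ, ρ} ∖ {ν, ρ} = {ξ}.


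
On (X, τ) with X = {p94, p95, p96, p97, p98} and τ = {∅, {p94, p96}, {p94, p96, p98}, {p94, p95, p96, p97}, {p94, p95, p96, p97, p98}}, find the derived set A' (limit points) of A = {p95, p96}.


A' = {p94, p95, p97, p98}

For each x ∈ X, list the open sets U ∈ τ with x ∈ U, then check whether U ∩ (A ∖ {x}) ≠ ∅ for every such U.
  x = p94: opens ∋ x are {p94, p96}, {p94, p96, p98}, {p94, p95, p96, p97}, {p94, p95, p96, p97, p98}; each meets A ∖ {p94}, so x IS a limit point.
  x = p95: opens ∋ x are {p94, p95, p96, p97}, {p94, p95, p96, p97, p98}; each meets A ∖ {p95}, so x IS a limit point.
  x = p96: open {p94, p96} ∋ x has {p94, p96} ∩ (A ∖ {p96}) = ∅, so x is NOT a limit point.
  x = p97: opens ∋ x are {p94, p95, p96, p97}, {p94, p95, p96, p97, p98}; each meets A ∖ {p97}, so x IS a limit point.
  x = p98: opens ∋ x are {p94, p96, p98}, {p94, p95, p96, p97, p98}; each meets A ∖ {p98}, so x IS a limit point.
Collecting: A' = {p94, p95, p97, p98}.


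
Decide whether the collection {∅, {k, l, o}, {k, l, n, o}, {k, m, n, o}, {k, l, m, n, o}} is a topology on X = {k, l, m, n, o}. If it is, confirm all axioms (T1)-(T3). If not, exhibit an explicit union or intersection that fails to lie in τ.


τ is NOT a topology on X.

Axiom (T1): ∅ ∈ τ? Yes; X ∈ τ? Yes.
Axiom (T2/T3): check pairwise unions and intersections of members of τ.
Counterexample for (T3): {k, l, o} ∩ {k, m, n, o} = {k, o} ∉ τ. Therefore τ is NOT a topology.


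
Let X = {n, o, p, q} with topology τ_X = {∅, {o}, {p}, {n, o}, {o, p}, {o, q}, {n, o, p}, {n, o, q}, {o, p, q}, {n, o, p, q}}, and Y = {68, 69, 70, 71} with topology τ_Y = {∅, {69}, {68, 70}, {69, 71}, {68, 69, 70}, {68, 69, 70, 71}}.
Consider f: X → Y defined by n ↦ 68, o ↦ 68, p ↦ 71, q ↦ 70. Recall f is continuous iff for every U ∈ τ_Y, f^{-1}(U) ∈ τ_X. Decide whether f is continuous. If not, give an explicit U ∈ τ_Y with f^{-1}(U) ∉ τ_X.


f IS continuous.

Compute f^{-1}(U) for each U ∈ τ_Y:
  U = ∅: f^{-1}(U) = ∅ ∈ τ_X ✓.
  U = {69}: f^{-1}(U) = ∅ ∈ τ_X ✓.
  U = {68, 70}: f^{-1}(U) = {n, o, q} ∈ τ_X ✓.
  U = {69, 71}: f^{-1}(U) = {p} ∈ τ_X ✓.
  U = {68, 69, 70}: f^{-1}(U) = {n, o, q} ∈ τ_X ✓.
  U = {68, 69, 70, 71}: f^{-1}(U) = {n, o, p, q} ∈ τ_X ✓.
Every preimage lies in τ_X, so f IS continuous.


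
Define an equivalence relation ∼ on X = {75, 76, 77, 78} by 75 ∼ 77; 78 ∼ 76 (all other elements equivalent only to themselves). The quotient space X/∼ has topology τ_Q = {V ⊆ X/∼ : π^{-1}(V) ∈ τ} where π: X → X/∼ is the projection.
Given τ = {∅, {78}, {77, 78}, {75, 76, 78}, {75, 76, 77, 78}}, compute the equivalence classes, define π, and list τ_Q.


X/∼ = {[75=77], [76=78]}; |τ_Q| = 2.

Equivalence classes: [75=77], [76=78].
Quotient map π: X → X/∼ sends 75 ↦ [75=77], 76 ↦ [76=78], 77 ↦ [75=77], 78 ↦ [76=78].
For each subset V ⊆ X/∼, compute π^{-1}(V) ⊆ X and check whether π^{-1}(V) ∈ τ. V is open in τ_Q iff π^{-1}(V) ∈ τ.
  V = {}: π^{-1}(V) = ∅ ∈ τ ✓.
  V = {[75=77]}: π^{-1}(V) = {75, 77} ∉ τ ✗.
  V = {[76=78]}: π^{-1}(V) = {76, 78} ∉ τ ✗.
  V = {[75=77], [76=78]}: π^{-1}(V) = {75, 76, 77, 78} ∈ τ ✓.
Open sets in the quotient: τ_Q = {{}, {[75=77], [76=78]}} (2 elements).


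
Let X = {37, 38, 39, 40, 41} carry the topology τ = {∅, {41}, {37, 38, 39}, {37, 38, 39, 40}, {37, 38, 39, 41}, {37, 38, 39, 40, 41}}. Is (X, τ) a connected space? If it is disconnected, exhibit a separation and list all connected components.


(X, τ) is disconnected; components = [{41}, {37, 38, 39, 40}].

Find clopen sets (U ∈ τ with X ∖ U ∈ τ):
  U = ∅, X ∖ U = {37, 38, 39, 40, 41} — both open, so U is clopen.
  U = {41}, X ∖ U = {37, 38, 39, 40} — both open, so U is clopen.
  U = {37, 38, 39, 40}, X ∖ U = {41} — both open, so U is clopen.
  U = {37, 38, 39, 40, 41}, X ∖ U = ∅ — both open, so U is clopen.
Nontrivial clopen(s) exist: e.g. {41}. So (X, τ) is disconnected.
Compute connected components by grouping points that agree on all clopens:
  component: {41}
  component: {37, 38, 39, 40}
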